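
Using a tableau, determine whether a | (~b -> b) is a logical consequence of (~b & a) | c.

Initial set: {((~b & a) | c); ~(a | (~b -> b))}.
~(a | (~b -> b)): α-rule — add ~a, ~(~b -> b).
~(~b -> b): α-rule — add ~b, ~b.
((~b & a) | c): β-rule — branch into (~b & a)  //  c.
  branch 1 (add (~b & a)):
    (~b & a): α-rule — add ~b, a.
    × closes — contains both a and ~a.
  branch 2 (add c):
    ○ open, literals {a=false, b=false, c=true}.
1 branch closed, 1 open.
An open branch gives a countermodel: a=false, b=false, c=true (unmentioned atoms arbitrary); the premises hold there but the conclusion fails.

No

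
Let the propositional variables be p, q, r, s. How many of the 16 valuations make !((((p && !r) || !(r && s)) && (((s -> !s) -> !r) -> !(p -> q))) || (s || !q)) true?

2

Initial set: {T !((((p && !r) || !(r && s)) && (((s -> !s) -> !r) -> !(p -> q))) || (s || !q))}.
T !((((p && !r) || !(r && s)) && (((s -> !s) -> !r) -> !(p -> q))) || (s || !q)): α-rule — add F (((p && !r) || !(r && s)) && (((s -> !s) -> !r) -> !(p -> q))), F (s || !q).
F (s || !q): α-rule — add F s, F !q.
F (((p && !r) || !(r && s)) && (((s -> !s) -> !r) -> !(p -> q))): β-rule — branch into F ((p && !r) || !(r && s))  //  F (((s -> !s) -> !r) -> !(p -> q)).
  branch 1 (add F ((p && !r) || !(r && s))):
    F ((p && !r) || !(r && s)): α-rule — add F (p && !r), F !(r && s).
    F !(r && s): α-rule — add T r, T s.
    × closes — contains both s and !s.
  branch 2 (add F (((s -> !s) -> !r) -> !(p -> q))):
    F (((s -> !s) -> !r) -> !(p -> q)): α-rule — add T ((s -> !s) -> !r), F !(p -> q).
    T ((s -> !s) -> !r): β-rule — branch into F (s -> !s)  //  T !r.
      branch 2.1 (add F (s -> !s)):
        F (s -> !s): α-rule — add T s, F !s.
        × closes — contains both s and !s.
      branch 2.2 (add T !r):
        F !(p -> q): β-rule — branch into F p  //  T q.
          branch 2.2.1 (add F p):
            ○ open, literals {p=F, q=T, r=F, s=F}.
          branch 2.2.2 (add T q):
            ○ open, literals {q=T, r=F, s=F}.
2 branches closed, 2 open.
Each open branch fixes some atoms; the unmentioned ones are free. Counting distinct full assignments: branch {p=F, q=T, r=F, s=F} (none free) contributes 1 new; branch {q=T, r=F, s=F} (p) contributes 1 new. Total: 2.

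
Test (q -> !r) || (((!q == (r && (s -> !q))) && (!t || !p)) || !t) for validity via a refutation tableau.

Not valid

Assume the negation and expand:
Initial set: {F ((q -> !r) || (((!q == (r && (s -> !q))) && (!t || !p)) || !t))}.
F ((q -> !r) || (((!q == (r && (s -> !q))) && (!t || !p)) || !t)): α-rule — add F (q -> !r), F (((!q == (r && (s -> !q))) && (!t || !p)) || !t).
F (q -> !r): α-rule — add T q, F !r.
F (((!q == (r && (s -> !q))) && (!t || !p)) || !t): α-rule — add F ((!q == (r && (s -> !q))) && (!t || !p)), F !t.
F ((!q == (r && (s -> !q))) && (!t || !p)): β-rule — branch into F (!q == (r && (s -> !q)))  //  F (!t || !p).
  branch 1 (add F (!q == (r && (s -> !q)))):
    F (!q == (r && (s -> !q))): β-rule — branch into T !q, F (r && (s -> !q))  //  F !q, T (r && (s -> !q)).
      branch 1.1 (add T !q, F (r && (s -> !q))):
        × closes — contains both q and !q.
      branch 1.2 (add F !q, T (r && (s -> !q))):
        T (r && (s -> !q)): α-rule — add T r, T (s -> !q).
        T (s -> !q): β-rule — branch into F s  //  T !q.
          branch 1.2.1 (add F s):
            ○ open, literals {q=T, r=T, s=F, t=T}.
          branch 1.2.2 (add T !q):
            × closes — contains both q and !q.
  branch 2 (add F (!t || !p)):
    F (!t || !p): α-rule — add F !t, F !p.
    ○ open, literals {p=T, q=T, r=T, t=T}.
2 branches closed, 2 open.
An open branch gives a countermodel: q=T, r=T, s=F, t=T (unmentioned atoms arbitrary); under it the original formula is false.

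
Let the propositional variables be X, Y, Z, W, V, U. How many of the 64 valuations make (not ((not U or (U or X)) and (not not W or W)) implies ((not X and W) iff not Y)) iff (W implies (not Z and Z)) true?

Initial set: {T ((not ((not U or (U or X)) and (not not W or W)) implies ((not X and W) iff not Y)) iff (W implies (not Z and Z)))}.
T ((not ((not U or (U or X)) and (not not W or W)) implies ((not X and W) iff not Y)) iff (W implies (not Z and Z))): β-rule — branch into T (not ((not U or (U or X)) and (not not W or W)) implies ((not X and W) iff not Y)), T (W implies (not Z and Z))  //  F (not ((not U or (U or X)) and (not not W or W)) implies ((not X and W) iff not Y)), F (W implies (not Z and Z)).
  branch 1 (add T (not ((not U or (U or X)) and (not not W or W)) implies ((not X and W) iff not Y)), T (W implies (not Z and Z))):
    T (not ((not U or (U or X)) and (not not W or W)) implies ((not X and W) iff not Y)): β-rule — branch into F not ((not U or (U or X)) and (not not W or W))  //  T ((not X and W) iff not Y).
      branch 1.1 (add F not ((not U or (U or X)) and (not not W or W))):
        F not ((not U or (U or X)) and (not not W or W)): α-rule — add T (not U or (U or X)), T (not not W or W).
        T (W implies (not Z and Z)): β-rule — branch into F W  //  T (not Z and Z).
          branch 1.1.1 (add F W):
            T (not U or (U or X)): β-rule — branch into T not U  //  T (U or X).
              branch 1.1.1.1 (add T not U):
                T (not not W or W): β-rule — branch into T not not W  //  T W.
                  branch 1.1.1.1.1 (add T not not W):
                    T not not W: drop double negation, giving T W.
                    × closes — contains both W and not W.
                  branch 1.1.1.1.2 (add T W):
                    × closes — contains both W and not W.
              branch 1.1.1.2 (add T (U or X)):
                T (not not W or W): β-rule — branch into T not not W  //  T W.
                  branch 1.1.1.2.1 (add T not not W):
                    T not not W: drop double negation, giving T W.
                    × closes — contains both W and not W.
                  branch 1.1.1.2.2 (add T W):
                    × closes — contains both W and not W.
          branch 1.1.2 (add T (not Z and Z)):
            T (not Z and Z): α-rule — add T not Z, T Z.
            × closes — contains both Z and not Z.
      branch 1.2 (add T ((not X and W) iff not Y)):
        T (W implies (not Z and Z)): β-rule — branch into F W  //  T (not Z and Z).
          branch 1.2.1 (add F W):
            T ((not X and W) iff not Y): β-rule — branch into T (not X and W), T not Y  //  F (not X and W), F not Y.
              branch 1.2.1.1 (add T (not X and W), T not Y):
                T (not X and W): α-rule — add T not X, T W.
                × closes — contains both W and not W.
              branch 1.2.1.2 (add F (not X and W), F not Y):
                F (not X and W): β-rule — branch into F not X  //  F W.
                  branch 1.2.1.2.1 (add F not X):
                    ○ open, literals {W=false, X=true, Y=true}.
                  branch 1.2.1.2.2 (add F W):
                    ○ open, literals {W=false, Y=true}.
          branch 1.2.2 (add T (not Z and Z)):
            T (not Z and Z): α-rule — add T not Z, T Z.
            × closes — contains both Z and not Z.
  branch 2 (add F (not ((not U or (U or X)) and (not not W or W)) implies ((not X and W) iff not Y)), F (W implies (not Z and Z))):
    F (not ((not U or (U or X)) and (not not W or W)) implies ((not X and W) iff not Y)): α-rule — add T not ((not U or (U or X)) and (not not W or W)), F ((not X and W) iff not Y).
    F (W implies (not Z and Z)): α-rule — add T W, F (not Z and Z).
    T not ((not U or (U or X)) and (not not W or W)): β-rule — branch into F (not U or (U or X))  //  F (not not W or W).
      branch 2.1 (add F (not U or (U or X))):
        F (not U or (U or X)): α-rule — add F not U, F (U or X).
        F (U or X): α-rule — add F U, F X.
        × closes — contains both U and not U.
      branch 2.2 (add F (not not W or W)):
        F (not not W or W): α-rule — add F not not W, F W.
        × closes — contains both W and not W.
9 branches closed, 2 open.
Each open branch fixes some atoms; the unmentioned ones are free. Counting distinct full assignments: branch {W=false, X=true, Y=true} (Z, V, U) contributes 8 new; branch {W=false, Y=true} (X, Z, V, U) contributes 8 new. Total: 16.

16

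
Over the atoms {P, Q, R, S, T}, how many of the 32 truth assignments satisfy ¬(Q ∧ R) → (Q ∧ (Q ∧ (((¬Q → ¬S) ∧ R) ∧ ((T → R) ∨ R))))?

Initial set: {(¬(Q ∧ R) → (Q ∧ (Q ∧ (((¬Q → ¬S) ∧ R) ∧ ((T → R) ∨ R)))))}.
(¬(Q ∧ R) → (Q ∧ (Q ∧ (((¬Q → ¬S) ∧ R) ∧ ((T → R) ∨ R))))): β-rule — branch into ¬¬(Q ∧ R)  //  (Q ∧ (Q ∧ (((¬Q → ¬S) ∧ R) ∧ ((T → R) ∨ R)))).
  branch 1 (add ¬¬(Q ∧ R)):
    ¬¬(Q ∧ R): α-rule — add Q, R.
    ○ open, literals {Q=true, R=true}.
  branch 2 (add (Q ∧ (Q ∧ (((¬Q → ¬S) ∧ R) ∧ ((T → R) ∨ R))))):
    (Q ∧ (Q ∧ (((¬Q → ¬S) ∧ R) ∧ ((T → R) ∨ R)))): α-rule — add Q, (Q ∧ (((¬Q → ¬S) ∧ R) ∧ ((T → R) ∨ R))).
    (Q ∧ (((¬Q → ¬S) ∧ R) ∧ ((T → R) ∨ R))): α-rule — add Q, (((¬Q → ¬S) ∧ R) ∧ ((T → R) ∨ R)).
    (((¬Q → ¬S) ∧ R) ∧ ((T → R) ∨ R)): α-rule — add ((¬Q → ¬S) ∧ R), ((T → R) ∨ R).
    ((¬Q → ¬S) ∧ R): α-rule — add (¬Q → ¬S), R.
    ((T → R) ∨ R): β-rule — branch into (T → R)  //  R.
      branch 2.1 (add (T → R)):
        (¬Q → ¬S): β-rule — branch into ¬¬Q  //  ¬S.
          branch 2.1.1 (add ¬¬Q):
            (T → R): β-rule — branch into ¬T  //  R.
              branch 2.1.1.1 (add ¬T):
                ○ open, literals {Q=true, R=true, T=false}.
              branch 2.1.1.2 (add R):
                ○ open, literals {Q=true, R=true}.
          branch 2.1.2 (add ¬S):
            (T → R): β-rule — branch into ¬T  //  R.
              branch 2.1.2.1 (add ¬T):
                ○ open, literals {Q=true, R=true, S=false, T=false}.
              branch 2.1.2.2 (add R):
                ○ open, literals {Q=true, R=true, S=false}.
      branch 2.2 (add R):
        (¬Q → ¬S): β-rule — branch into ¬¬Q  //  ¬S.
          branch 2.2.1 (add ¬¬Q):
            ○ open, literals {Q=true, R=true}.
          branch 2.2.2 (add ¬S):
            ○ open, literals {Q=true, R=true, S=false}.
0 branches closed, 7 open.
Each open branch fixes some atoms; the unmentioned ones are free. Counting distinct full assignments: branch {Q=true, R=true} (P, S, T) contributes 8 new; branch {Q=true, R=true, T=false} (P, S) contributes 0 new; branch {Q=true, R=true} (P, S, T) contributes 0 new; branch {Q=true, R=true, S=false, T=false} (P) contributes 0 new; branch {Q=true, R=true, S=false} (P, T) contributes 0 new; branch {Q=true, R=true} (P, S, T) contributes 0 new; branch {Q=true, R=true, S=false} (P, T) contributes 0 new. Total: 8.

8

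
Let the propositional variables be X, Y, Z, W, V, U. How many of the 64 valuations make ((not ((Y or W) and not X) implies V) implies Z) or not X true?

Initial set: {(((not ((Y or W) and not X) implies V) implies Z) or not X)}.
(((not ((Y or W) and not X) implies V) implies Z) or not X): β-rule — branch into ((not ((Y or W) and not X) implies V) implies Z)  //  not X.
  branch 1 (add ((not ((Y or W) and not X) implies V) implies Z)):
    ((not ((Y or W) and not X) implies V) implies Z): β-rule — branch into not (not ((Y or W) and not X) implies V)  //  Z.
      branch 1.1 (add not (not ((Y or W) and not X) implies V)):
        not (not ((Y or W) and not X) implies V): α-rule — add not ((Y or W) and not X), not V.
        not ((Y or W) and not X): β-rule — branch into not (Y or W)  //  not not X.
          branch 1.1.1 (add not (Y or W)):
            not (Y or W): α-rule — add not Y, not W.
            ○ open, literals {V=false, W=false, Y=false}.
          branch 1.1.2 (add not not X):
            ○ open, literals {V=false, X=true}.
      branch 1.2 (add Z):
        ○ open, literals {Z=true}.
  branch 2 (add not X):
    ○ open, literals {X=false}.
0 branches closed, 4 open.
Each open branch fixes some atoms; the unmentioned ones are free. Counting distinct full assignments: branch {V=false, W=false, Y=false} (X, Z, U) contributes 8 new; branch {V=false, X=true} (Y, Z, W, U) contributes 12 new; branch {Z=true} (X, Y, W, V, U) contributes 22 new; branch {X=false} (Y, Z, W, V, U) contributes 14 new. Total: 56.

56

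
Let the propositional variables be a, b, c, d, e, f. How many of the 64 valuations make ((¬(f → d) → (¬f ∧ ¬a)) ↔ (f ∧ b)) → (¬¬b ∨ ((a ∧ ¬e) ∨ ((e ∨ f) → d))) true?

58

Initial set: {(((¬(f → d) → (¬f ∧ ¬a)) ↔ (f ∧ b)) → (¬¬b ∨ ((a ∧ ¬e) ∨ ((e ∨ f) → d))))}.
(((¬(f → d) → (¬f ∧ ¬a)) ↔ (f ∧ b)) → (¬¬b ∨ ((a ∧ ¬e) ∨ ((e ∨ f) → d)))): β-rule — branch into ¬((¬(f → d) → (¬f ∧ ¬a)) ↔ (f ∧ b))  //  (¬¬b ∨ ((a ∧ ¬e) ∨ ((e ∨ f) → d))).
  branch 1 (add ¬((¬(f → d) → (¬f ∧ ¬a)) ↔ (f ∧ b))):
    ¬((¬(f → d) → (¬f ∧ ¬a)) ↔ (f ∧ b)): β-rule — branch into (¬(f → d) → (¬f ∧ ¬a)), ¬(f ∧ b)  //  ¬(¬(f → d) → (¬f ∧ ¬a)), (f ∧ b).
      branch 1.1 (add (¬(f → d) → (¬f ∧ ¬a)), ¬(f ∧ b)):
        (¬(f → d) → (¬f ∧ ¬a)): β-rule — branch into ¬¬(f → d)  //  (¬f ∧ ¬a).
          branch 1.1.1 (add ¬¬(f → d)):
            ¬(f ∧ b): β-rule — branch into ¬f  //  ¬b.
              branch 1.1.1.1 (add ¬f):
                ¬¬(f → d): β-rule — branch into ¬f  //  d.
                  branch 1.1.1.1.1 (add ¬f):
                    ○ open, literals {f=F}.
                  branch 1.1.1.1.2 (add d):
                    ○ open, literals {d=T, f=F}.
              branch 1.1.1.2 (add ¬b):
                ¬¬(f → d): β-rule — branch into ¬f  //  d.
                  branch 1.1.1.2.1 (add ¬f):
                    ○ open, literals {b=F, f=F}.
                  branch 1.1.1.2.2 (add d):
                    ○ open, literals {b=F, d=T}.
          branch 1.1.2 (add (¬f ∧ ¬a)):
            (¬f ∧ ¬a): α-rule — add ¬f, ¬a.
            ¬(f ∧ b): β-rule — branch into ¬f  //  ¬b.
              branch 1.1.2.1 (add ¬f):
                ○ open, literals {a=F, f=F}.
              branch 1.1.2.2 (add ¬b):
                ○ open, literals {a=F, b=F, f=F}.
      branch 1.2 (add ¬(¬(f → d) → (¬f ∧ ¬a)), (f ∧ b)):
        ¬(¬(f → d) → (¬f ∧ ¬a)): α-rule — add ¬(f → d), ¬(¬f ∧ ¬a).
        (f ∧ b): α-rule — add f, b.
        ¬(f → d): α-rule — add f, ¬d.
        ¬(¬f ∧ ¬a): β-rule — branch into ¬¬f  //  ¬¬a.
          branch 1.2.1 (add ¬¬f):
            ○ open, literals {b=T, d=F, f=T}.
          branch 1.2.2 (add ¬¬a):
            ○ open, literals {a=T, b=T, d=F, f=T}.
  branch 2 (add (¬¬b ∨ ((a ∧ ¬e) ∨ ((e ∨ f) → d)))):
    (¬¬b ∨ ((a ∧ ¬e) ∨ ((e ∨ f) → d))): β-rule — branch into ¬¬b  //  ((a ∧ ¬e) ∨ ((e ∨ f) → d)).
      branch 2.1 (add ¬¬b):
        ¬¬b: drop double negation, giving b.
        ○ open, literals {b=T}.
      branch 2.2 (add ((a ∧ ¬e) ∨ ((e ∨ f) → d))):
        ((a ∧ ¬e) ∨ ((e ∨ f) → d)): β-rule — branch into (a ∧ ¬e)  //  ((e ∨ f) → d).
          branch 2.2.1 (add (a ∧ ¬e)):
            (a ∧ ¬e): α-rule — add a, ¬e.
            ○ open, literals {a=T, e=F}.
          branch 2.2.2 (add ((e ∨ f) → d)):
            ((e ∨ f) → d): β-rule — branch into ¬(e ∨ f)  //  d.
              branch 2.2.2.1 (add ¬(e ∨ f)):
                ¬(e ∨ f): α-rule — add ¬e, ¬f.
                ○ open, literals {e=F, f=F}.
              branch 2.2.2.2 (add d):
                ○ open, literals {d=T}.
0 branches closed, 12 open.
Each open branch fixes some atoms; the unmentioned ones are free. Counting distinct full assignments: branch {f=F} (a, b, c, d, e) contributes 32 new; branch {d=T, f=F} (a, b, c, e) contributes 0 new; branch {b=F, f=F} (a, c, d, e) contributes 0 new; branch {b=F, d=T} (a, c, e, f) contributes 8 new; branch {a=F, f=F} (b, c, d, e) contributes 0 new; branch {a=F, b=F, f=F} (c, d, e) contributes 0 new; branch {b=T, d=F, f=T} (a, c, e) contributes 8 new; branch {a=T, b=T, d=F, f=T} (c, e) contributes 0 new; branch {b=T} (a, c, d, e, f) contributes 8 new; branch {a=T, e=F} (b, c, d, f) contributes 2 new; branch {e=F, f=F} (a, b, c, d) contributes 0 new; branch {d=T} (a, b, c, e, f) contributes 0 new. Total: 58.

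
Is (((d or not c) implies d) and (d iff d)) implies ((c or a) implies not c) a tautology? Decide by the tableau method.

Assume the negation and expand:
Initial set: {F ((((d or not c) implies d) and (d iff d)) implies ((c or a) implies not c))}.
F ((((d or not c) implies d) and (d iff d)) implies ((c or a) implies not c)): α-rule — add T (((d or not c) implies d) and (d iff d)), F ((c or a) implies not c).
T (((d or not c) implies d) and (d iff d)): α-rule — add T ((d or not c) implies d), T (d iff d).
F ((c or a) implies not c): α-rule — add T (c or a), F not c.
T ((d or not c) implies d): β-rule — branch into F (d or not c)  //  T d.
  branch 1 (add F (d or not c)):
    F (d or not c): α-rule — add F d, F not c.
    T (d iff d): β-rule — branch into T d, T d  //  F d, F d.
      branch 1.1 (add T d, T d):
        × closes — contains both d and not d.
      branch 1.2 (add F d, F d):
        T (c or a): β-rule — branch into T c  //  T a.
          branch 1.2.1 (add T c):
            ○ open, literals {c=true, d=false}.
          branch 1.2.2 (add T a):
            ○ open, literals {a=true, c=true, d=false}.
  branch 2 (add T d):
    T (d iff d): β-rule — branch into T d, T d  //  F d, F d.
      branch 2.1 (add T d, T d):
        T (c or a): β-rule — branch into T c  //  T a.
          branch 2.1.1 (add T c):
            ○ open, literals {c=true, d=true}.
          branch 2.1.2 (add T a):
            ○ open, literals {a=true, c=true, d=true}.
      branch 2.2 (add F d, F d):
        × closes — contains both d and not d.
2 branches closed, 4 open.
An open branch gives a countermodel: c=true, d=false (unmentioned atoms arbitrary); under it the original formula is false.

Not valid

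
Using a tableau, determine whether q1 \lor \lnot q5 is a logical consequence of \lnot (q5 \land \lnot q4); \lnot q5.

Initial set: {\lnot (q5 \land \lnot q4); \lnot q5; \lnot (q1 \lor \lnot q5)}.
\lnot (q1 \lor \lnot q5): α-rule — add \lnot q1, \lnot \lnot q5.
× closes — contains both q5 and \lnot q5.
All 1 branch closes.
Every branch closed, so the premises entail the conclusion.

Yes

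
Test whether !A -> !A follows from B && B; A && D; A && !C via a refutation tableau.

Initial set: {(B && B); (A && D); (A && !C); !(!A -> !A)}.
(B && B): α-rule — add B, B.
(A && D): α-rule — add A, D.
(A && !C): α-rule — add A, !C.
!(!A -> !A): α-rule — add !A, !!A.
× closes — contains both A and !A.
All 1 branch closes.
Every branch closed, so the premises entail the conclusion.

Yes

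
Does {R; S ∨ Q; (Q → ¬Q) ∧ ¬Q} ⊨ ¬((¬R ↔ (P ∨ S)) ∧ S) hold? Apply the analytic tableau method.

Initial set: {R; (S ∨ Q); ((Q → ¬Q) ∧ ¬Q); ¬¬((¬R ↔ (P ∨ S)) ∧ S)}.
((Q → ¬Q) ∧ ¬Q): α-rule — add (Q → ¬Q), ¬Q.
¬¬((¬R ↔ (P ∨ S)) ∧ S): α-rule — add (¬R ↔ (P ∨ S)), S.
(S ∨ Q): β-rule — branch into S  //  Q.
  branch 1 (add S):
    (Q → ¬Q): β-rule — branch into ¬Q  //  ¬Q.
      branch 1.1 (add ¬Q):
        (¬R ↔ (P ∨ S)): β-rule — branch into ¬R, (P ∨ S)  //  ¬¬R, ¬(P ∨ S).
          branch 1.1.1 (add ¬R, (P ∨ S)):
            × closes — contains both R and ¬R.
          branch 1.1.2 (add ¬¬R, ¬(P ∨ S)):
            ¬(P ∨ S): α-rule — add ¬P, ¬S.
            × closes — contains both S and ¬S.
      branch 1.2 (add ¬Q):
        (¬R ↔ (P ∨ S)): β-rule — branch into ¬R, (P ∨ S)  //  ¬¬R, ¬(P ∨ S).
          branch 1.2.1 (add ¬R, (P ∨ S)):
            × closes — contains both R and ¬R.
          branch 1.2.2 (add ¬¬R, ¬(P ∨ S)):
            ¬(P ∨ S): α-rule — add ¬P, ¬S.
            × closes — contains both S and ¬S.
  branch 2 (add Q):
    × closes — contains both Q and ¬Q.
All 5 branches close.
Every branch closed, so the premises entail the conclusion.

Yes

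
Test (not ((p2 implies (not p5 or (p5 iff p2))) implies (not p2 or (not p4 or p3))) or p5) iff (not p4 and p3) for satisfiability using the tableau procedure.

Initial set: {((not ((p2 implies (not p5 or (p5 iff p2))) implies (not p2 or (not p4 or p3))) or p5) iff (not p4 and p3))}.
((not ((p2 implies (not p5 or (p5 iff p2))) implies (not p2 or (not p4 or p3))) or p5) iff (not p4 and p3)): β-rule — branch into (not ((p2 implies (not p5 or (p5 iff p2))) implies (not p2 or (not p4 or p3))) or p5), (not p4 and p3)  //  not (not ((p2 implies (not p5 or (p5 iff p2))) implies (not p2 or (not p4 or p3))) or p5), not (not p4 and p3).
  branch 1 (add (not ((p2 implies (not p5 or (p5 iff p2))) implies (not p2 or (not p4 or p3))) or p5), (not p4 and p3)):
    (not p4 and p3): α-rule — add not p4, p3.
    (not ((p2 implies (not p5 or (p5 iff p2))) implies (not p2 or (not p4 or p3))) or p5): β-rule — branch into not ((p2 implies (not p5 or (p5 iff p2))) implies (not p2 or (not p4 or p3)))  //  p5.
      branch 1.1 (add not ((p2 implies (not p5 or (p5 iff p2))) implies (not p2 or (not p4 or p3)))):
        not ((p2 implies (not p5 or (p5 iff p2))) implies (not p2 or (not p4 or p3))): α-rule — add (p2 implies (not p5 or (p5 iff p2))), not (not p2 or (not p4 or p3)).
        not (not p2 or (not p4 or p3)): α-rule — add not not p2, not (not p4 or p3).
        not (not p4 or p3): α-rule — add not not p4, not p3.
        × closes — contains both p4 and not p4.
      branch 1.2 (add p5):
        ○ open, literals {p3=1, p4=0, p5=1}.
  branch 2 (add not (not ((p2 implies (not p5 or (p5 iff p2))) implies (not p2 or (not p4 or p3))) or p5), not (not p4 and p3)):
    not (not ((p2 implies (not p5 or (p5 iff p2))) implies (not p2 or (not p4 or p3))) or p5): α-rule — add not not ((p2 implies (not p5 or (p5 iff p2))) implies (not p2 or (not p4 or p3))), not p5.
    not (not p4 and p3): β-rule — branch into not not p4  //  not p3.
      branch 2.1 (add not not p4):
        not not ((p2 implies (not p5 or (p5 iff p2))) implies (not p2 or (not p4 or p3))): β-rule — branch into not (p2 implies (not p5 or (p5 iff p2)))  //  (not p2 or (not p4 or p3)).
          branch 2.1.1 (add not (p2 implies (not p5 or (p5 iff p2)))):
            not (p2 implies (not p5 or (p5 iff p2))): α-rule — add p2, not (not p5 or (p5 iff p2)).
            not (not p5 or (p5 iff p2)): α-rule — add not not p5, not (p5 iff p2).
            × closes — contains both p5 and not p5.
          branch 2.1.2 (add (not p2 or (not p4 or p3))):
            (not p2 or (not p4 or p3)): β-rule — branch into not p2  //  (not p4 or p3).
              branch 2.1.2.1 (add not p2):
                ○ open, literals {p2=0, p4=1, p5=0}.
              branch 2.1.2.2 (add (not p4 or p3)):
                (not p4 or p3): β-rule — branch into not p4  //  p3.
                  branch 2.1.2.2.1 (add not p4):
                    × closes — contains both p4 and not p4.
                  branch 2.1.2.2.2 (add p3):
                    ○ open, literals {p3=1, p4=1, p5=0}.
      branch 2.2 (add not p3):
        not not ((p2 implies (not p5 or (p5 iff p2))) implies (not p2 or (not p4 or p3))): β-rule — branch into not (p2 implies (not p5 or (p5 iff p2)))  //  (not p2 or (not p4 or p3)).
          branch 2.2.1 (add not (p2 implies (not p5 or (p5 iff p2)))):
            not (p2 implies (not p5 or (p5 iff p2))): α-rule — add p2, not (not p5 or (p5 iff p2)).
            not (not p5 or (p5 iff p2)): α-rule — add not not p5, not (p5 iff p2).
            × closes — contains both p5 and not p5.
          branch 2.2.2 (add (not p2 or (not p4 or p3))):
            (not p2 or (not p4 or p3)): β-rule — branch into not p2  //  (not p4 or p3).
              branch 2.2.2.1 (add not p2):
                ○ open, literals {p2=0, p3=0, p5=0}.
              branch 2.2.2.2 (add (not p4 or p3)):
                (not p4 or p3): β-rule — branch into not p4  //  p3.
                  branch 2.2.2.2.1 (add not p4):
                    ○ open, literals {p3=0, p4=0, p5=0}.
                  branch 2.2.2.2.2 (add p3):
                    × closes — contains both p3 and not p3.
5 branches closed, 5 open.
An open branch gives a satisfying assignment: p3=1, p4=0, p5=1.

Satisfiable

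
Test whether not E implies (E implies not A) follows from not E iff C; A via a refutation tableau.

Initial set: {(not E iff C); A; not (not E implies (E implies not A))}.
not (not E implies (E implies not A)): α-rule — add not E, not (E implies not A).
not (E implies not A): α-rule — add E, not not A.
× closes — contains both E and not E.
All 1 branch closes.
Every branch closed, so the premises entail the conclusion.

Yes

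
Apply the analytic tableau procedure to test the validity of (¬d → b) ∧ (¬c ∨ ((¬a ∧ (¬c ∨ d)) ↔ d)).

Assume the negation and expand:
Initial set: {¬((¬d → b) ∧ (¬c ∨ ((¬a ∧ (¬c ∨ d)) ↔ d)))}.
¬((¬d → b) ∧ (¬c ∨ ((¬a ∧ (¬c ∨ d)) ↔ d))): β-rule — branch into ¬(¬d → b)  //  ¬(¬c ∨ ((¬a ∧ (¬c ∨ d)) ↔ d)).
  branch 1 (add ¬(¬d → b)):
    ¬(¬d → b): α-rule — add ¬d, ¬b.
    ○ open, literals {b=F, d=F}.
  branch 2 (add ¬(¬c ∨ ((¬a ∧ (¬c ∨ d)) ↔ d))):
    ¬(¬c ∨ ((¬a ∧ (¬c ∨ d)) ↔ d)): α-rule — add ¬¬c, ¬((¬a ∧ (¬c ∨ d)) ↔ d).
    ¬((¬a ∧ (¬c ∨ d)) ↔ d): β-rule — branch into (¬a ∧ (¬c ∨ d)), ¬d  //  ¬(¬a ∧ (¬c ∨ d)), d.
      branch 2.1 (add (¬a ∧ (¬c ∨ d)), ¬d):
        (¬a ∧ (¬c ∨ d)): α-rule — add ¬a, (¬c ∨ d).
        (¬c ∨ d): β-rule — branch into ¬c  //  d.
          branch 2.1.1 (add ¬c):
            × closes — contains both c and ¬c.
          branch 2.1.2 (add d):
            × closes — contains both d and ¬d.
      branch 2.2 (add ¬(¬a ∧ (¬c ∨ d)), d):
        ¬(¬a ∧ (¬c ∨ d)): β-rule — branch into ¬¬a  //  ¬(¬c ∨ d).
          branch 2.2.1 (add ¬¬a):
            ○ open, literals {a=T, c=T, d=T}.
          branch 2.2.2 (add ¬(¬c ∨ d)):
            ¬(¬c ∨ d): α-rule — add ¬¬c, ¬d.
            × closes — contains both d and ¬d.
3 branches closed, 2 open.
An open branch gives a countermodel: b=F, d=F (unmentioned atoms arbitrary); under it the original formula is false.

Not valid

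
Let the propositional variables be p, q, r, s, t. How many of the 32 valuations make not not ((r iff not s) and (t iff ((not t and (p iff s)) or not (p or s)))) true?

6

Initial set: {not not ((r iff not s) and (t iff ((not t and (p iff s)) or not (p or s))))}.
not not ((r iff not s) and (t iff ((not t and (p iff s)) or not (p or s)))): drop double negation, giving ((r iff not s) and (t iff ((not t and (p iff s)) or not (p or s)))).
((r iff not s) and (t iff ((not t and (p iff s)) or not (p or s)))): α-rule — add (r iff not s), (t iff ((not t and (p iff s)) or not (p or s))).
(r iff not s): β-rule — branch into r, not s  //  not r, not not s.
  branch 1 (add r, not s):
    (t iff ((not t and (p iff s)) or not (p or s))): β-rule — branch into t, ((not t and (p iff s)) or not (p or s))  //  not t, not ((not t and (p iff s)) or not (p or s)).
      branch 1.1 (add t, ((not t and (p iff s)) or not (p or s))):
        ((not t and (p iff s)) or not (p or s)): β-rule — branch into (not t and (p iff s))  //  not (p or s).
          branch 1.1.1 (add (not t and (p iff s))):
            (not t and (p iff s)): α-rule — add not t, (p iff s).
            × closes — contains both t and not t.
          branch 1.1.2 (add not (p or s)):
            not (p or s): α-rule — add not p, not s.
            ○ open, literals {p=F, r=T, s=F, t=T}.
      branch 1.2 (add not t, not ((not t and (p iff s)) or not (p or s))):
        not ((not t and (p iff s)) or not (p or s)): α-rule — add not (not t and (p iff s)), not not (p or s).
        not (not t and (p iff s)): β-rule — branch into not not t  //  not (p iff s).
          branch 1.2.1 (add not not t):
            × closes — contains both t and not t.
          branch 1.2.2 (add not (p iff s)):
            not not (p or s): β-rule — branch into p  //  s.
              branch 1.2.2.1 (add p):
                not (p iff s): β-rule — branch into p, not s  //  not p, s.
                  branch 1.2.2.1.1 (add p, not s):
                    ○ open, literals {p=T, r=T, s=F, t=F}.
                  branch 1.2.2.1.2 (add not p, s):
                    × closes — contains both p and not p.
              branch 1.2.2.2 (add s):
                × closes — contains both s and not s.
  branch 2 (add not r, not not s):
    (t iff ((not t and (p iff s)) or not (p or s))): β-rule — branch into t, ((not t and (p iff s)) or not (p or s))  //  not t, not ((not t and (p iff s)) or not (p or s)).
      branch 2.1 (add t, ((not t and (p iff s)) or not (p or s))):
        ((not t and (p iff s)) or not (p or s)): β-rule — branch into (not t and (p iff s))  //  not (p or s).
          branch 2.1.1 (add (not t and (p iff s))):
            (not t and (p iff s)): α-rule — add not t, (p iff s).
            × closes — contains both t and not t.
          branch 2.1.2 (add not (p or s)):
            not (p or s): α-rule — add not p, not s.
            × closes — contains both s and not s.
      branch 2.2 (add not t, not ((not t and (p iff s)) or not (p or s))):
        not ((not t and (p iff s)) or not (p or s)): α-rule — add not (not t and (p iff s)), not not (p or s).
        not (not t and (p iff s)): β-rule — branch into not not t  //  not (p iff s).
          branch 2.2.1 (add not not t):
            × closes — contains both t and not t.
          branch 2.2.2 (add not (p iff s)):
            not not (p or s): β-rule — branch into p  //  s.
              branch 2.2.2.1 (add p):
                not (p iff s): β-rule — branch into p, not s  //  not p, s.
                  branch 2.2.2.1.1 (add p, not s):
                    × closes — contains both s and not s.
                  branch 2.2.2.1.2 (add not p, s):
                    × closes — contains both p and not p.
              branch 2.2.2.2 (add s):
                not (p iff s): β-rule — branch into p, not s  //  not p, s.
                  branch 2.2.2.2.1 (add p, not s):
                    × closes — contains both s and not s.
                  branch 2.2.2.2.2 (add not p, s):
                    ○ open, literals {p=F, r=F, s=T, t=F}.
10 branches closed, 3 open.
Each open branch fixes some atoms; the unmentioned ones are free. Counting distinct full assignments: branch {p=F, r=T, s=F, t=T} (q) contributes 2 new; branch {p=T, r=T, s=F, t=F} (q) contributes 2 new; branch {p=F, r=F, s=T, t=F} (q) contributes 2 new. Total: 6.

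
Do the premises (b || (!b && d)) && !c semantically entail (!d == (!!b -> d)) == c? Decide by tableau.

Initial set: {((b || (!b && d)) && !c); !((!d == (!!b -> d)) == c)}.
((b || (!b && d)) && !c): α-rule — add (b || (!b && d)), !c.
!((!d == (!!b -> d)) == c): β-rule — branch into (!d == (!!b -> d)), !c  //  !(!d == (!!b -> d)), c.
  branch 1 (add (!d == (!!b -> d)), !c):
    (b || (!b && d)): β-rule — branch into b  //  (!b && d).
      branch 1.1 (add b):
        (!d == (!!b -> d)): β-rule — branch into !d, (!!b -> d)  //  !!d, !(!!b -> d).
          branch 1.1.1 (add !d, (!!b -> d)):
            (!!b -> d): β-rule — branch into !!!b  //  d.
              branch 1.1.1.1 (add !!!b):
                !!!b: drop double negation, giving !b.
                × closes — contains both b and !b.
              branch 1.1.1.2 (add d):
                × closes — contains both d and !d.
          branch 1.1.2 (add !!d, !(!!b -> d)):
            !(!!b -> d): α-rule — add !!b, !d.
            × closes — contains both d and !d.
      branch 1.2 (add (!b && d)):
        (!b && d): α-rule — add !b, d.
        (!d == (!!b -> d)): β-rule — branch into !d, (!!b -> d)  //  !!d, !(!!b -> d).
          branch 1.2.1 (add !d, (!!b -> d)):
            × closes — contains both d and !d.
          branch 1.2.2 (add !!d, !(!!b -> d)):
            !(!!b -> d): α-rule — add !!b, !d.
            × closes — contains both d and !d.
  branch 2 (add !(!d == (!!b -> d)), c):
    × closes — contains both c and !c.
All 6 branches close.
Every branch closed, so the premises entail the conclusion.

Yes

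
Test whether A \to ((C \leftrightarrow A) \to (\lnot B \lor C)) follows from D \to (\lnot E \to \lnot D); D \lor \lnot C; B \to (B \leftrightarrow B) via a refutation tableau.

Yes

Initial set: {T (D \to (\lnot E \to \lnot D)); T (D \lor \lnot C); T (B \to (B \leftrightarrow B)); F (A \to ((C \leftrightarrow A) \to (\lnot B \lor C)))}.
F (A \to ((C \leftrightarrow A) \to (\lnot B \lor C))): α-rule — add T A, F ((C \leftrightarrow A) \to (\lnot B \lor C)).
F ((C \leftrightarrow A) \to (\lnot B \lor C)): α-rule — add T (C \leftrightarrow A), F (\lnot B \lor C).
F (\lnot B \lor C): α-rule — add F \lnot B, F C.
T (D \to (\lnot E \to \lnot D)): β-rule — branch into F D  //  T (\lnot E \to \lnot D).
  branch 1 (add F D):
    T (D \lor \lnot C): β-rule — branch into T D  //  T \lnot C.
      branch 1.1 (add T D):
        × closes — contains both D and \lnot D.
      branch 1.2 (add T \lnot C):
        T (B \to (B \leftrightarrow B)): β-rule — branch into F B  //  T (B \leftrightarrow B).
          branch 1.2.1 (add F B):
            × closes — contains both B and \lnot B.
          branch 1.2.2 (add T (B \leftrightarrow B)):
            T (C \leftrightarrow A): β-rule — branch into T C, T A  //  F C, F A.
              branch 1.2.2.1 (add T C, T A):
                × closes — contains both C and \lnot C.
              branch 1.2.2.2 (add F C, F A):
                × closes — contains both A and \lnot A.
  branch 2 (add T (\lnot E \to \lnot D)):
    T (D \lor \lnot C): β-rule — branch into T D  //  T \lnot C.
      branch 2.1 (add T D):
        T (B \to (B \leftrightarrow B)): β-rule — branch into F B  //  T (B \leftrightarrow B).
          branch 2.1.1 (add F B):
            × closes — contains both B and \lnot B.
          branch 2.1.2 (add T (B \leftrightarrow B)):
            T (C \leftrightarrow A): β-rule — branch into T C, T A  //  F C, F A.
              branch 2.1.2.1 (add T C, T A):
                × closes — contains both C and \lnot C.
              branch 2.1.2.2 (add F C, F A):
                × closes — contains both A and \lnot A.
      branch 2.2 (add T \lnot C):
        T (B \to (B \leftrightarrow B)): β-rule — branch into F B  //  T (B \leftrightarrow B).
          branch 2.2.1 (add F B):
            × closes — contains both B and \lnot B.
          branch 2.2.2 (add T (B \leftrightarrow B)):
            T (C \leftrightarrow A): β-rule — branch into T C, T A  //  F C, F A.
              branch 2.2.2.1 (add T C, T A):
                × closes — contains both C and \lnot C.
              branch 2.2.2.2 (add F C, F A):
                × closes — contains both A and \lnot A.
All 10 branches close.
Every branch closed, so the premises entail the conclusion.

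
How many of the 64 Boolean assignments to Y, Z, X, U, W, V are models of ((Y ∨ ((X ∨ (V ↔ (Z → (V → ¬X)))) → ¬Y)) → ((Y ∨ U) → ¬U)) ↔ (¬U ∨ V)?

48

Initial set: {(((Y ∨ ((X ∨ (V ↔ (Z → (V → ¬X)))) → ¬Y)) → ((Y ∨ U) → ¬U)) ↔ (¬U ∨ V))}.
(((Y ∨ ((X ∨ (V ↔ (Z → (V → ¬X)))) → ¬Y)) → ((Y ∨ U) → ¬U)) ↔ (¬U ∨ V)): β-rule — branch into ((Y ∨ ((X ∨ (V ↔ (Z → (V → ¬X)))) → ¬Y)) → ((Y ∨ U) → ¬U)), (¬U ∨ V)  //  ¬((Y ∨ ((X ∨ (V ↔ (Z → (V → ¬X)))) → ¬Y)) → ((Y ∨ U) → ¬U)), ¬(¬U ∨ V).
  branch 1 (add ((Y ∨ ((X ∨ (V ↔ (Z → (V → ¬X)))) → ¬Y)) → ((Y ∨ U) → ¬U)), (¬U ∨ V)):
    ((Y ∨ ((X ∨ (V ↔ (Z → (V → ¬X)))) → ¬Y)) → ((Y ∨ U) → ¬U)): β-rule — branch into ¬(Y ∨ ((X ∨ (V ↔ (Z → (V → ¬X)))) → ¬Y))  //  ((Y ∨ U) → ¬U).
      branch 1.1 (add ¬(Y ∨ ((X ∨ (V ↔ (Z → (V → ¬X)))) → ¬Y))):
        ¬(Y ∨ ((X ∨ (V ↔ (Z → (V → ¬X)))) → ¬Y)): α-rule — add ¬Y, ¬((X ∨ (V ↔ (Z → (V → ¬X)))) → ¬Y).
        ¬((X ∨ (V ↔ (Z → (V → ¬X)))) → ¬Y): α-rule — add (X ∨ (V ↔ (Z → (V → ¬X)))), ¬¬Y.
        × closes — contains both Y and ¬Y.
      branch 1.2 (add ((Y ∨ U) → ¬U)):
        (¬U ∨ V): β-rule — branch into ¬U  //  V.
          branch 1.2.1 (add ¬U):
            ((Y ∨ U) → ¬U): β-rule — branch into ¬(Y ∨ U)  //  ¬U.
              branch 1.2.1.1 (add ¬(Y ∨ U)):
                ¬(Y ∨ U): α-rule — add ¬Y, ¬U.
                ○ open, literals {U=F, Y=F}.
              branch 1.2.1.2 (add ¬U):
                ○ open, literals {U=F}.
          branch 1.2.2 (add V):
            ((Y ∨ U) → ¬U): β-rule — branch into ¬(Y ∨ U)  //  ¬U.
              branch 1.2.2.1 (add ¬(Y ∨ U)):
                ¬(Y ∨ U): α-rule — add ¬Y, ¬U.
                ○ open, literals {U=F, V=T, Y=F}.
              branch 1.2.2.2 (add ¬U):
                ○ open, literals {U=F, V=T}.
  branch 2 (add ¬((Y ∨ ((X ∨ (V ↔ (Z → (V → ¬X)))) → ¬Y)) → ((Y ∨ U) → ¬U)), ¬(¬U ∨ V)):
    ¬((Y ∨ ((X ∨ (V ↔ (Z → (V → ¬X)))) → ¬Y)) → ((Y ∨ U) → ¬U)): α-rule — add (Y ∨ ((X ∨ (V ↔ (Z → (V → ¬X)))) → ¬Y)), ¬((Y ∨ U) → ¬U).
    ¬(¬U ∨ V): α-rule — add ¬¬U, ¬V.
    ¬((Y ∨ U) → ¬U): α-rule — add (Y ∨ U), ¬¬U.
    (Y ∨ ((X ∨ (V ↔ (Z → (V → ¬X)))) → ¬Y)): β-rule — branch into Y  //  ((X ∨ (V ↔ (Z → (V → ¬X)))) → ¬Y).
      branch 2.1 (add Y):
        (Y ∨ U): β-rule — branch into Y  //  U.
          branch 2.1.1 (add Y):
            ○ open, literals {U=T, V=F, Y=T}.
          branch 2.1.2 (add U):
            ○ open, literals {U=T, V=F, Y=T}.
      branch 2.2 (add ((X ∨ (V ↔ (Z → (V → ¬X)))) → ¬Y)):
        (Y ∨ U): β-rule — branch into Y  //  U.
          branch 2.2.1 (add Y):
            ((X ∨ (V ↔ (Z → (V → ¬X)))) → ¬Y): β-rule — branch into ¬(X ∨ (V ↔ (Z → (V → ¬X))))  //  ¬Y.
              branch 2.2.1.1 (add ¬(X ∨ (V ↔ (Z → (V → ¬X))))):
                ¬(X ∨ (V ↔ (Z → (V → ¬X)))): α-rule — add ¬X, ¬(V ↔ (Z → (V → ¬X))).
                ¬(V ↔ (Z → (V → ¬X))): β-rule — branch into V, ¬(Z → (V → ¬X))  //  ¬V, (Z → (V → ¬X)).
                  branch 2.2.1.1.1 (add V, ¬(Z → (V → ¬X))):
                    × closes — contains both V and ¬V.
                  branch 2.2.1.1.2 (add ¬V, (Z → (V → ¬X))):
                    (Z → (V → ¬X)): β-rule — branch into ¬Z  //  (V → ¬X).
                      branch 2.2.1.1.2.1 (add ¬Z):
                        ○ open, literals {U=T, V=F, X=F, Y=T, Z=F}.
                      branch 2.2.1.1.2.2 (add (V → ¬X)):
                        (V → ¬X): β-rule — branch into ¬V  //  ¬X.
                          branch 2.2.1.1.2.2.1 (add ¬V):
                            ○ open, literals {U=T, V=F, X=F, Y=T}.
                          branch 2.2.1.1.2.2.2 (add ¬X):
                            ○ open, literals {U=T, V=F, X=F, Y=T}.
              branch 2.2.1.2 (add ¬Y):
                × closes — contains both Y and ¬Y.
          branch 2.2.2 (add U):
            ((X ∨ (V ↔ (Z → (V → ¬X)))) → ¬Y): β-rule — branch into ¬(X ∨ (V ↔ (Z → (V → ¬X))))  //  ¬Y.
              branch 2.2.2.1 (add ¬(X ∨ (V ↔ (Z → (V → ¬X))))):
                ¬(X ∨ (V ↔ (Z → (V → ¬X)))): α-rule — add ¬X, ¬(V ↔ (Z → (V → ¬X))).
                ¬(V ↔ (Z → (V → ¬X))): β-rule — branch into V, ¬(Z → (V → ¬X))  //  ¬V, (Z → (V → ¬X)).
                  branch 2.2.2.1.1 (add V, ¬(Z → (V → ¬X))):
                    × closes — contains both V and ¬V.
                  branch 2.2.2.1.2 (add ¬V, (Z → (V → ¬X))):
                    (Z → (V → ¬X)): β-rule — branch into ¬Z  //  (V → ¬X).
                      branch 2.2.2.1.2.1 (add ¬Z):
                        ○ open, literals {U=T, V=F, X=F, Z=F}.
                      branch 2.2.2.1.2.2 (add (V → ¬X)):
                        (V → ¬X): β-rule — branch into ¬V  //  ¬X.
                          branch 2.2.2.1.2.2.1 (add ¬V):
                            ○ open, literals {U=T, V=F, X=F}.
                          branch 2.2.2.1.2.2.2 (add ¬X):
                            ○ open, literals {U=T, V=F, X=F}.
              branch 2.2.2.2 (add ¬Y):
                ○ open, literals {U=T, V=F, Y=F}.
4 branches closed, 13 open.
Each open branch fixes some atoms; the unmentioned ones are free. Counting distinct full assignments: branch {U=F, Y=F} (Z, X, W, V) contributes 16 new; branch {U=F} (Y, Z, X, W, V) contributes 16 new; branch {U=F, V=T, Y=F} (Z, X, W) contributes 0 new; branch {U=F, V=T} (Y, Z, X, W) contributes 0 new; branch {U=T, V=F, Y=T} (Z, X, W) contributes 8 new; branch {U=T, V=F, Y=T} (Z, X, W) contributes 0 new; branch {U=T, V=F, X=F, Y=T, Z=F} (W) contributes 0 new; branch {U=T, V=F, X=F, Y=T} (Z, W) contributes 0 new; branch {U=T, V=F, X=F, Y=T} (Z, W) contributes 0 new; branch {U=T, V=F, X=F, Z=F} (Y, W) contributes 2 new; branch {U=T, V=F, X=F} (Y, Z, W) contributes 2 new; branch {U=T, V=F, X=F} (Y, Z, W) contributes 0 new; branch {U=T, V=F, Y=F} (Z, X, W) contributes 4 new. Total: 48.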